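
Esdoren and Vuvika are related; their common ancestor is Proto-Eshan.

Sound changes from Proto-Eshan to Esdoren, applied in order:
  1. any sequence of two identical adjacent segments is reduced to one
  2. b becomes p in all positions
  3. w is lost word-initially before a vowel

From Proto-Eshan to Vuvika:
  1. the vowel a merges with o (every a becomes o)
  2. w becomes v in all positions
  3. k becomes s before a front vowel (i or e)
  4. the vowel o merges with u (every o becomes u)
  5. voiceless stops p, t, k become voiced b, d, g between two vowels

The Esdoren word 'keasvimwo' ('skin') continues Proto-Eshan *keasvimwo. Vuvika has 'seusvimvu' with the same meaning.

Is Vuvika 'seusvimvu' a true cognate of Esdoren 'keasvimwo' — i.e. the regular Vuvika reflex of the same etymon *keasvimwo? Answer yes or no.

Derive the expected Vuvika reflex of *keasvimwo:
Vuvika: start from *keasvimwo.
  rule 1 (vowel merger): keasvimwo → keosvimwo
  rule 2 (unconditioned shift): keosvimwo → keosvimvo
  rule 3 (palatalisation): keosvimvo → seosvimvo
  rule 4 (vowel merger): seosvimvo → seusvimvu
  rule 5: no change — seusvimvu
  ⇒ Vuvika seusvimvu
Vuvika 'seusvimvu' matches the regular reflex exactly, so the pair is cognate.

yes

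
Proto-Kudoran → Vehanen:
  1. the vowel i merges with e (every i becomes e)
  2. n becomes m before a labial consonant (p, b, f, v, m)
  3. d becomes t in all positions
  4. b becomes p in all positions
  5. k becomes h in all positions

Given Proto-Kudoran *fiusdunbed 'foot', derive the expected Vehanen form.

Vehanen: start from *fiusdunbed.
  rule 1 (vowel merger): fiusdunbed → feusdunbed
  rule 2 (nasal place assimilation): feusdunbed → feusdumbed
  rule 3 (unconditioned shift): feusdumbed → feustumbet
  rule 4 (unconditioned shift): feustumbet → feustumpet
  rule 5: no change — feustumpet
  ⇒ Vehanen feustumpet

feustumpet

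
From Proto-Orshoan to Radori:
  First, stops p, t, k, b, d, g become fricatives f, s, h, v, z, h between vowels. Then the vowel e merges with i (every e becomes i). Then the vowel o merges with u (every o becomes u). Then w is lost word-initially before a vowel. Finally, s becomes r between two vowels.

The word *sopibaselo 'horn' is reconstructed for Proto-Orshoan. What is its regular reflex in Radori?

Radori: *sopibaselo > sofivaselo > sofivasilo > sufivasilu > sufivarilu  (by intervocalic lenition, vowel merger, vowel merger, rhotacism)

sufivarilu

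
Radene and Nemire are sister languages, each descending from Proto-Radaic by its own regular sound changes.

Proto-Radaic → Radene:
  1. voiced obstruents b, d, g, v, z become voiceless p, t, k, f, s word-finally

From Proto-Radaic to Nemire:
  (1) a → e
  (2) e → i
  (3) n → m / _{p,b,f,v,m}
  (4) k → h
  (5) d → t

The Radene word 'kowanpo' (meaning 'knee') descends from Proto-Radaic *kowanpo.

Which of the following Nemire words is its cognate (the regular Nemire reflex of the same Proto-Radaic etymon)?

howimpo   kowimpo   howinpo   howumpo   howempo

howimpo

Nemire: *kowanpo
  kowanpo → kowenpo   [vowel merger]
  kowenpo → kowinpo   [vowel merger]
  kowinpo → kowimpo   [nasal place assimilation]
  kowimpo → howimpo   [unconditioned shift]
  howimpo (rule 5 does not apply)
  giving Nemire howimpo.
Only 'howimpo' matches the regular Nemire development of *kowanpo.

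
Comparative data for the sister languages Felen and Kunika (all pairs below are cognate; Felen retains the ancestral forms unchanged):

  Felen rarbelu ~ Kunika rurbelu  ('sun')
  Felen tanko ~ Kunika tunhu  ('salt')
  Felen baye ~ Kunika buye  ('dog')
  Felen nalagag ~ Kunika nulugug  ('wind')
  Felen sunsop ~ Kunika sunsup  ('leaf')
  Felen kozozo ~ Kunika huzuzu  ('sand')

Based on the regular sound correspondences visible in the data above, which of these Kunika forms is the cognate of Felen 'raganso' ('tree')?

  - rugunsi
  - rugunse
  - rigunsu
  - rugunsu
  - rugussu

baye ~ buye, nalagag ~ nulugug — Felen a corresponds to Kunika u after a consonant, before a consonant other than r, m, n, p, b, f, v.
tanko ~ tunhu — Felen a corresponds to Kunika u after a consonant, before a nasal.
tanko ~ tunhu, kozozo ~ huzuzu — Felen o corresponds to Kunika u word-finally.
Applying these to Felen 'raganso':
  raganso → ruganso   (a→u after a consonant, before a consonant other than r, m, n, p, b, f, v)
  ruganso → rugunso   (a→u after a consonant, before a nasal)
  rugunso → rugunsu   (o→u word-finally)
So the Kunika cognate is 'rugunsu'.

rugunsu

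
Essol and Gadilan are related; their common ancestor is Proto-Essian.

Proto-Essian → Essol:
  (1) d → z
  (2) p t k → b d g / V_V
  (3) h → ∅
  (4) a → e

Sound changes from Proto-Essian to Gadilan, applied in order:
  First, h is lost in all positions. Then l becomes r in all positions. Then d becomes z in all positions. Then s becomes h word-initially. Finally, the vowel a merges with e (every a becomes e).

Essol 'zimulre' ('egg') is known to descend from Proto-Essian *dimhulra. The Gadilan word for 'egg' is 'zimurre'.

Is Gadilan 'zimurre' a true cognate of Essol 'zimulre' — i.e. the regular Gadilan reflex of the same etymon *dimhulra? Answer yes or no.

Derive the expected Gadilan reflex of *dimhulra:
Gadilan: start from *dimhulra.
  rule 1 (h-loss): dimhulra → dimulra
  rule 2 (unconditioned shift): dimulra → dimurra
  rule 3 (unconditioned shift): dimurra → zimurra
  rule 4: no change — zimurra
  rule 5 (vowel merger): zimurra → zimurre
  ⇒ Gadilan zimurre
Gadilan 'zimurre' matches the regular reflex exactly, so the pair is cognate.

yes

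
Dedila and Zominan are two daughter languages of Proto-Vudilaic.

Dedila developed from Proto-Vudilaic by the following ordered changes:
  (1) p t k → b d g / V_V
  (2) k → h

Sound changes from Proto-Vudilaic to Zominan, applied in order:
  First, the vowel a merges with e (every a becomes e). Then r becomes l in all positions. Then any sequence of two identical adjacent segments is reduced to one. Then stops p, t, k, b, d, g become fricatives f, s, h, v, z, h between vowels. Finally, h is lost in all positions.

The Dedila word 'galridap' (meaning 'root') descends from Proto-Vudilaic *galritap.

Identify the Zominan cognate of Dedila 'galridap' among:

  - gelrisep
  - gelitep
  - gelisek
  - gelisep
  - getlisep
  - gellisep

Zominan: start from *galritap.
  rule 1 (vowel merger): galritap → gelritep
  rule 2 (unconditioned shift): gelritep → gellitep
  rule 3 (degemination): gellitep → gelitep
  rule 4 (intervocalic lenition): gelitep → gelisep
  rule 5: no change — gelisep
  ⇒ Zominan gelisep
The other candidates each miss or misapply at least one Zominan change.

gelisep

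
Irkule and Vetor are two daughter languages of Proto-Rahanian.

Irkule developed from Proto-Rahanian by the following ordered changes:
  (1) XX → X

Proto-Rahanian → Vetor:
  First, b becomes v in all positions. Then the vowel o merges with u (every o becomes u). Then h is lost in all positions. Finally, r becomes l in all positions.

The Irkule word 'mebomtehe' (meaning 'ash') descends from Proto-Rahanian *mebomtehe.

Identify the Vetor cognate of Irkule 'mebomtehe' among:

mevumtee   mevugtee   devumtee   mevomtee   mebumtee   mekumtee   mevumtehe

mevumtee

Vetor: start from *mebomtehe.
  rule 1 (unconditioned shift): mebomtehe → mevomtehe
  rule 2 (vowel merger): mevomtehe → mevumtehe
  rule 3 (h-loss): mevumtehe → mevumtee
  rule 4: no change — mevumtee
  ⇒ Vetor mevumtee
Only 'mevumtee' matches the regular Vetor development of *mebomtehe.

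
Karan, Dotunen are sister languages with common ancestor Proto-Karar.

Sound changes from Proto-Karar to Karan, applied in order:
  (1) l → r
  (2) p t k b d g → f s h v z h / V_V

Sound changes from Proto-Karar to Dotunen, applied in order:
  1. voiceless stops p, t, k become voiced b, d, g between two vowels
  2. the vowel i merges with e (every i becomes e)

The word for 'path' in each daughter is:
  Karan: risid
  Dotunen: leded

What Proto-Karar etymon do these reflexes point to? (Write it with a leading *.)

*litid

Position 4: Karan has i, Dotunen has e. Karan preserves i here (none of its changes turn any other segment into i), so the proto-segment is *i.
Position 1: Karan has r, Dotunen has l. Dotunen preserves l here (none of its changes turn any other segment into l), so the proto-segment is *l.
Position 2: Karan has i, Dotunen has e. Karan preserves i here (none of its changes turn any other segment into i), so the proto-segment is *i.
Verify the candidate proto-form against each daughter:
Karan: start from *litid.
  rule 1 (unconditioned shift): litid → ritid
  rule 2 (intervocalic lenition): ritid → risid
  ⇒ Karan risid
Dotunen: *litid
  litid → lidid   [intervocalic voicing]
  lidid → leded   [vowel merger]
  giving Dotunen leded.
No other proto-form is consistent with every reflex, so the reconstruction is *litid.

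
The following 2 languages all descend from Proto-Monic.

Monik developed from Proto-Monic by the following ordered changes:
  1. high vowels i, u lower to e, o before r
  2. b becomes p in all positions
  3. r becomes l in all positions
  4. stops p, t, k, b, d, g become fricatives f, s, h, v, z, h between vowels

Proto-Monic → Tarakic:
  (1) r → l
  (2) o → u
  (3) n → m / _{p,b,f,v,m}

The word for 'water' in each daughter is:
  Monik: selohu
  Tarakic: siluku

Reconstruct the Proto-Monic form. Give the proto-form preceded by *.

Position 2: Monik has e, Tarakic has i. Tarakic preserves i here (none of its changes turn any other segment into i), so the proto-segment is *i.
Position 3: Monik has l, Tarakic has l. Taking the neighbouring segments as reconstructed: Monik l can only go back to *r; Tarakic l could go back to *l or *r — the one source consistent with every daughter is *r.
Position 4: Monik has o, Tarakic has u. Taking the neighbouring segments as reconstructed: Monik o can only go back to *o; Tarakic u could go back to *o or *u — the one source consistent with every daughter is *o.
This points to *siroku. Verify forward in each daughter:
Monik: start from *siroku.
  rule 1 (pre-rhotic lowering): siroku → seroku
  rule 2: no change — seroku
  rule 3 (unconditioned shift): seroku → seloku
  rule 4 (intervocalic lenition): seloku → selohu
  ⇒ Monik selohu
Tarakic: *siroku > siloku > siluku  (by unconditioned shift, vowel merger)
No other proto-form is consistent with every reflex, so the reconstruction is *siroku.

*siroku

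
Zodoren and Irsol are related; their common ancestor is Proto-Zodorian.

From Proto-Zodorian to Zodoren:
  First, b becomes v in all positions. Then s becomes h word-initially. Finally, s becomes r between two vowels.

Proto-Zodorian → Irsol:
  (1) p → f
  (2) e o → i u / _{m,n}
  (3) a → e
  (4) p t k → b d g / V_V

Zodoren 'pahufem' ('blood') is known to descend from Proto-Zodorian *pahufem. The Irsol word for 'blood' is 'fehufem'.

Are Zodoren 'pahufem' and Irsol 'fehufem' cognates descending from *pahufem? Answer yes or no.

no

Derive the expected Irsol reflex of *pahufem:
Irsol: *pahufem
  pahufem → fahufem   [unconditioned shift]
  fahufem → fahufim   [pre-nasal raising]
  fahufim → fehufim   [vowel merger]
  fehufim (rule 4 does not apply)
  giving Irsol fehufim.
The regular Irsol reflex would be 'fehufim', but the attested form is 'fehufem'. The correspondence is irregular, so they are not cognates (the Irsol form has a different source).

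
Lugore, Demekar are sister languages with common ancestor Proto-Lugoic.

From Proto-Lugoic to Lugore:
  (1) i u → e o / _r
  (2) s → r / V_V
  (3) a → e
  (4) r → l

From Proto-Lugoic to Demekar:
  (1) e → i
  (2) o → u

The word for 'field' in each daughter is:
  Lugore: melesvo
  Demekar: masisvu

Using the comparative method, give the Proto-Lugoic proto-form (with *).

Position 4: Lugore has e, Demekar has i. Taking the neighbouring segments as reconstructed: Lugore e could go back to *a or *e; Demekar i could go back to *e or *i — the one source consistent with every daughter is *e.
Position 7: Lugore has o, Demekar has u. Taking the neighbouring segments as reconstructed: Lugore o can only go back to *o; Demekar u could go back to *o or *u — the one source consistent with every daughter is *o.
Position 2: Lugore has e, Demekar has a. Demekar preserves a here (none of its changes turn any other segment into a), so the proto-segment is *a.
Continuing position by position gives *masesvo; check it forward:
Lugore: *masesvo
  masesvo (rule 1 does not apply)
  masesvo → maresvo   [rhotacism]
  maresvo → meresvo   [vowel merger]
  meresvo → melesvo   [unconditioned shift]
  giving Lugore melesvo.
Demekar: *masesvo
  masesvo → masisvo   [vowel merger]
  masisvo → masisvu   [vowel merger]
  giving Demekar masisvu.
*masesvo is the unique common source.

*masesvo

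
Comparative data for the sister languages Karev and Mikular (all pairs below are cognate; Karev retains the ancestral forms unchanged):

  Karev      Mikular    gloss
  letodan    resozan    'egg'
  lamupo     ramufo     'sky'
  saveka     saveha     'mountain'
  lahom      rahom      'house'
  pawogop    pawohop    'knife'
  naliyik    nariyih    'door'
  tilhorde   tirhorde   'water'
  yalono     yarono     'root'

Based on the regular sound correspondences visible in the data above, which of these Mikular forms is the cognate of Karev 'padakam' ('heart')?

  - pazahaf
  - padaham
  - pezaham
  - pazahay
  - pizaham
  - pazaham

letodan ~ resozan — Karev d corresponds to Mikular z between vowels (before a back vowel).
saveka ~ saveha — Karev k corresponds to Mikular h between vowels (before a back vowel).
Applying these to Karev 'padakam':
  padakam → pazakam   (d→z between vowels (before a back vowel))
  pazakam → pazaham   (k→h between vowels (before a back vowel))
So the Mikular cognate is 'pazaham'.

pazaham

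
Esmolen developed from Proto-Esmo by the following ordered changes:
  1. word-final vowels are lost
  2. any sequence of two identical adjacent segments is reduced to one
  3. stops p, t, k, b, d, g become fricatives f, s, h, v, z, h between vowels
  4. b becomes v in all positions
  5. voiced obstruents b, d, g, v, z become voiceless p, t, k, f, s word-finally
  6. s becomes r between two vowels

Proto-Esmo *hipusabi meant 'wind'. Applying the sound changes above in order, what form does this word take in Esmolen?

hifuraf

Esmolen: *hipusabi > hipusab > hifusab > hifusav > hifusaf > hifuraf  (by apocope, intervocalic lenition, unconditioned shift, final devoicing, rhotacism)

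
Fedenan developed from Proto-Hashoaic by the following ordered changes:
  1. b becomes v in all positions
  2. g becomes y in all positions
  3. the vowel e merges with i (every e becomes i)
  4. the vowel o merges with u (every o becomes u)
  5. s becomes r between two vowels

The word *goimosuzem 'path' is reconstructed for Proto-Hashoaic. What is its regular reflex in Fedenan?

yuimuruzim

Fedenan: start from *goimosuzem.
  rule 1: no change — goimosuzem
  rule 2 (unconditioned shift): goimosuzem → yoimosuzem
  rule 3 (vowel merger): yoimosuzem → yoimosuzim
  rule 4 (vowel merger): yoimosuzim → yuimusuzim
  rule 5 (rhotacism): yuimusuzim → yuimuruzim
  ⇒ Fedenan yuimuruzim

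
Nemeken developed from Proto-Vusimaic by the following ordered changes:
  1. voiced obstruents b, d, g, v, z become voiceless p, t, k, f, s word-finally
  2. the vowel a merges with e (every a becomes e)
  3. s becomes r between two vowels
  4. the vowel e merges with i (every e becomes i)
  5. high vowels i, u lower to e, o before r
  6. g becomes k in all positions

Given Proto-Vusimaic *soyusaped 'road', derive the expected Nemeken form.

soyoripit

Nemeken: *soyusaped > soyusapet > soyusepet > soyurepet > soyuripit > soyoripit  (by final devoicing, vowel merger, rhotacism, vowel merger, pre-rhotic lowering)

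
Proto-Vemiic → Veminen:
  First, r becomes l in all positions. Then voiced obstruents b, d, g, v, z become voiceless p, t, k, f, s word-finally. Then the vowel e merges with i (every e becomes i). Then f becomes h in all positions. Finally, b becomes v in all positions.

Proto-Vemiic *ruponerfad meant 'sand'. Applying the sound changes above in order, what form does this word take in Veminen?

luponilhat

Veminen: *ruponerfad > luponelfad > luponelfat > luponilfat > luponilhat  (by unconditioned shift, final devoicing, vowel merger, unconditioned shift)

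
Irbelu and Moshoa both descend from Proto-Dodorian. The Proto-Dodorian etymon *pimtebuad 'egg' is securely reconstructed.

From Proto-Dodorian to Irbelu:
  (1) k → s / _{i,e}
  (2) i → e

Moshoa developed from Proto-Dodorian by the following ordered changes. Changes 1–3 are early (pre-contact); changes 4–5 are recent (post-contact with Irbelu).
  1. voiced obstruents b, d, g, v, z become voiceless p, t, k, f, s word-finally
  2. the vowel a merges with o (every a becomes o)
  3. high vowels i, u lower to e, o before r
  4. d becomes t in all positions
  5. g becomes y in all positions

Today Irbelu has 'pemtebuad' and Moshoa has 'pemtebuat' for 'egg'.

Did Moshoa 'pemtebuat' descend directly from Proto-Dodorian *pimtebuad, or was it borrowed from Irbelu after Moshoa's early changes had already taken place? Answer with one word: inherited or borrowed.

If inherited, *pimtebuad would pass through all of Moshoa's changes:
Moshoa: *pimtebuad > pimtebuat > pimtebuot  (by final devoicing, vowel merger)
If borrowed from Irbelu 'pemtebuad' after the early changes, it would undergo only the recent ones:
  rule 4 (unconditioned shift): pemtebuad → pemtebuat
  rule 5 (unconditioned shift): no change (pemtebuat)
  ⇒ as a loan: pemtebuat
Moshoa 'pemtebuat' matches the loan outcome 'pemtebuat', not the inherited 'pimtebuot' — it skipped the early Moshoa changes, so it was borrowed from Irbelu.

borrowed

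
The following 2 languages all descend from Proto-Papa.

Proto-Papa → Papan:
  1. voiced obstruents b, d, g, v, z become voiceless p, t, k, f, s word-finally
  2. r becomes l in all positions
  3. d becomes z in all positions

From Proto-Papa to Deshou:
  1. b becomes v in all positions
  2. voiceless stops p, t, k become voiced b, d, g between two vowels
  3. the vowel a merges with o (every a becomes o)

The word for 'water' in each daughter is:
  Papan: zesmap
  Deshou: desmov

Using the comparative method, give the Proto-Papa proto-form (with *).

*desmab

Position 5: Papan has a, Deshou has o. Papan preserves a here (none of its changes turn any other segment into a), so the proto-segment is *a.
Position 1: Papan has z, Deshou has d. Taking the neighbouring segments as reconstructed: Papan z could go back to *d or *z; Deshou d can only go back to *d — the one source consistent with every daughter is *d.
Position 6: Papan has p, Deshou has v. Taking the neighbouring segments as reconstructed: Papan p could go back to *p or *b; Deshou v could go back to *b or *v — the one source consistent with every daughter is *b.
Continuing position by position gives *desmab; check it forward:
Papan: start from *desmab.
  rule 1 (final devoicing): desmab → desmap
  rule 2: no change — desmap
  rule 3 (unconditioned shift): desmap → zesmap
  ⇒ Papan zesmap
Deshou: *desmab > desmav > desmov  (by unconditioned shift, vowel merger)
Only *desmab yields all of Papan zesmap, Deshou desmov.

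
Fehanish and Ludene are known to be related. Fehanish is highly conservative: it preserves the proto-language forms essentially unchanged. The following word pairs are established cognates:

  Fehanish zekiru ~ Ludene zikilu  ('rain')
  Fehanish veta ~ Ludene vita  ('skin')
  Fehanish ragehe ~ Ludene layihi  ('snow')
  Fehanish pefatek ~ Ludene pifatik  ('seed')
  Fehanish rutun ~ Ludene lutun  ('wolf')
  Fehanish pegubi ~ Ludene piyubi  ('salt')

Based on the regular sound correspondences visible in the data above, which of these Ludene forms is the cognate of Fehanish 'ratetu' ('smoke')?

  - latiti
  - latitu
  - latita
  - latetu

ragehe ~ layihi — Fehanish r corresponds to Ludene l word-initially before a back vowel.
zekiru ~ zikilu, veta ~ vita — Fehanish e corresponds to Ludene i after a consonant, before a consonant other than r, m, n, p, b, f, v.
Applying these to Fehanish 'ratetu':
  ratetu → latetu   (r→l word-initially before a back vowel)
  latetu → latitu   (e→i after a consonant, before a consonant other than r, m, n, p, b, f, v)
So the Ludene cognate is 'latitu'.

latitu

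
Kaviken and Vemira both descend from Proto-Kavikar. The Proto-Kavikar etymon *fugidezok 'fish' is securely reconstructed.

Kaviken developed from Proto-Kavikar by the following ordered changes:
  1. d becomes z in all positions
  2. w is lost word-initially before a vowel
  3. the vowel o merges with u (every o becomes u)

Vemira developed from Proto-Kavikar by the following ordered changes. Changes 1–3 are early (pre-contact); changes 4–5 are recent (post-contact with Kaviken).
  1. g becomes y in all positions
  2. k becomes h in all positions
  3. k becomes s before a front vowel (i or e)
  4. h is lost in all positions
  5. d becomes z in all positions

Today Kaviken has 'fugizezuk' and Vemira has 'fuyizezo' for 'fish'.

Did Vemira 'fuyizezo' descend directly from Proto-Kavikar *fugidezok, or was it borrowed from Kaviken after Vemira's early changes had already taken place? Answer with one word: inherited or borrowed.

If inherited, *fugidezok would pass through all of Vemira's changes:
Vemira: start from *fugidezok.
  rule 1 (unconditioned shift): fugidezok → fuyidezok
  rule 2 (unconditioned shift): fuyidezok → fuyidezoh
  rule 3: no change — fuyidezoh
  rule 4 (h-loss): fuyidezoh → fuyidezo
  rule 5 (unconditioned shift): fuyidezo → fuyizezo
  ⇒ Vemira fuyizezo
If borrowed from Kaviken 'fugizezuk' after the early changes, it would undergo only the recent ones:
  rule 4 (h-loss): no change (fugizezuk)
  rule 5 (unconditioned shift): no change (fugizezuk)
  ⇒ as a loan: fugizezuk
Vemira 'fuyizezo' matches the inherited outcome exactly, so it is an inherited cognate, not a loan.

inherited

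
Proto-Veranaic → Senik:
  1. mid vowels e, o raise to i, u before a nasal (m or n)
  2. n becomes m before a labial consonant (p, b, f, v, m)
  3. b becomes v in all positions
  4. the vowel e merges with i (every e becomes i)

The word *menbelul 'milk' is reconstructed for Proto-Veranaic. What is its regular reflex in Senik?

Senik: start from *menbelul.
  rule 1 (pre-nasal raising): menbelul → minbelul
  rule 2 (nasal place assimilation): minbelul → mimbelul
  rule 3 (unconditioned shift): mimbelul → mimvelul
  rule 4 (vowel merger): mimvelul → mimvilul
  ⇒ Senik mimvilul

mimvilul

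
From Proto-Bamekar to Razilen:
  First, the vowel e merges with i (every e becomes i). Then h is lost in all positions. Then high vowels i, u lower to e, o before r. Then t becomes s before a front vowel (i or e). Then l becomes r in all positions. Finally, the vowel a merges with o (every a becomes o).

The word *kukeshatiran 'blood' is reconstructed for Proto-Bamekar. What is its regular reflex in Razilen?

kukisoseron

Razilen: *kukeshatiran > kukishatiran > kukisatiran > kukisateran > kukisaseran > kukisoseron  (by vowel merger, h-loss, pre-rhotic lowering, palatalisation, vowel merger)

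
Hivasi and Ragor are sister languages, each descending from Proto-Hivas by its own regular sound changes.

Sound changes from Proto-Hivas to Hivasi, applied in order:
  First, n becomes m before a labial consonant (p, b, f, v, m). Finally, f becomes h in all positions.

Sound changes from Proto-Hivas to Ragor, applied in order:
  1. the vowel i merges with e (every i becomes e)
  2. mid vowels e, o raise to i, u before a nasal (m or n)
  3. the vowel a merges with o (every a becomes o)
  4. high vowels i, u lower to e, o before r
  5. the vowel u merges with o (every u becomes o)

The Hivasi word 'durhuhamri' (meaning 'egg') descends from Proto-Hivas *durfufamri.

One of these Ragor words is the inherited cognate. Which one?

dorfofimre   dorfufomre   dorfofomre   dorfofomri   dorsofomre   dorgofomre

dorfofomre

Ragor: start from *durfufamri.
  rule 1 (vowel merger): durfufamri → durfufamre
  rule 2: no change — durfufamre
  rule 3 (vowel merger): durfufamre → durfufomre
  rule 4 (pre-rhotic lowering): durfufomre → dorfufomre
  rule 5 (vowel merger): dorfufomre → dorfofomre
  ⇒ Ragor dorfofomre
Only 'dorfofomre' matches the regular Ragor development of *durfufamri.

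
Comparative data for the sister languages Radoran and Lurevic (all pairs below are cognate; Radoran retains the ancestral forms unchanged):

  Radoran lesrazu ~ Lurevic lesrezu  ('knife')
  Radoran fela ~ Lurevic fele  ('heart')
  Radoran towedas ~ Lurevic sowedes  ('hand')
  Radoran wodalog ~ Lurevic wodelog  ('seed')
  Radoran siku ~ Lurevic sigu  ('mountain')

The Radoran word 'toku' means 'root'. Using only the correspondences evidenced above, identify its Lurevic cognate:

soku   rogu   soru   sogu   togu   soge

sogu

towedas ~ sowedes — Radoran t corresponds to Lurevic s word-initially before a back vowel.
siku ~ sigu — Radoran k corresponds to Lurevic g between vowels (before a back vowel).
Applying these to Radoran 'toku':
  toku → soku   (t→s word-initially before a back vowel)
  soku → sogu   (k→g between vowels (before a back vowel))
So the Lurevic cognate is 'sogu'.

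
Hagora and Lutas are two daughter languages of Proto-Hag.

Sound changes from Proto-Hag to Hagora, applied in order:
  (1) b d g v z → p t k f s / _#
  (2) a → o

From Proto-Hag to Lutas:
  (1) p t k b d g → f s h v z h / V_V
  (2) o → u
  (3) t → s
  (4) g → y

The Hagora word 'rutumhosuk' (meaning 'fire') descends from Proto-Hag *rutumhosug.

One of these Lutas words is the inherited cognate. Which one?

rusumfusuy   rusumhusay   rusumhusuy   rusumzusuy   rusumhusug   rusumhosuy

Lutas: *rutumhosug
  rutumhosug → rusumhosug   [intervocalic lenition]
  rusumhosug → rusumhusug   [vowel merger]
  rusumhusug (rule 3 does not apply)
  rusumhusug → rusumhusuy   [unconditioned shift]
  giving Lutas rusumhusuy.
Among the options, 'rusumhusuy' alone shows every Lutas change applied in order.

rusumhusuy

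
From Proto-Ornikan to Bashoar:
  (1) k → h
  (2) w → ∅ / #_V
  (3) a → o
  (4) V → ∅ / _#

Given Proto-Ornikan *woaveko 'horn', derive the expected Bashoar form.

Bashoar: start from *woaveko.
  rule 1 (unconditioned shift): woaveko → woaveho
  rule 2 (glide loss): woaveho → oaveho
  rule 3 (vowel merger): oaveho → ooveho
  rule 4 (apocope): ooveho → ooveh
  ⇒ Bashoar ooveh

ooveh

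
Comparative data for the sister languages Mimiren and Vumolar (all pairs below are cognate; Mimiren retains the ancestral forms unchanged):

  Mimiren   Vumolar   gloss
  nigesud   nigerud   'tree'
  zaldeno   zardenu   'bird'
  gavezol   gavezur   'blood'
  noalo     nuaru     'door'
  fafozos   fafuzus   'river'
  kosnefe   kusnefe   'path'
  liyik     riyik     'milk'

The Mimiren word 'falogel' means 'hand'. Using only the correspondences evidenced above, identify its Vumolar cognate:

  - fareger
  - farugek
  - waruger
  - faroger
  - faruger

faruger

noalo ~ nuaru — Mimiren l corresponds to Vumolar r between vowels (before a back vowel).
gavezol ~ gavezur, fafozos ~ fafuzus — Mimiren o corresponds to Vumolar u after a consonant, before a consonant other than r, m, n, p, b, f, v.
gavezol ~ gavezur — Mimiren l corresponds to Vumolar r word-finally.
Applying these to Mimiren 'falogel':
  falogel → farogel   (l→r between vowels (before a back vowel))
  farogel → farugel   (o→u after a consonant, before a consonant other than r, m, n, p, b, f, v)
  farugel → faruger   (l→r word-finally)
So the Vumolar cognate is 'faruger'.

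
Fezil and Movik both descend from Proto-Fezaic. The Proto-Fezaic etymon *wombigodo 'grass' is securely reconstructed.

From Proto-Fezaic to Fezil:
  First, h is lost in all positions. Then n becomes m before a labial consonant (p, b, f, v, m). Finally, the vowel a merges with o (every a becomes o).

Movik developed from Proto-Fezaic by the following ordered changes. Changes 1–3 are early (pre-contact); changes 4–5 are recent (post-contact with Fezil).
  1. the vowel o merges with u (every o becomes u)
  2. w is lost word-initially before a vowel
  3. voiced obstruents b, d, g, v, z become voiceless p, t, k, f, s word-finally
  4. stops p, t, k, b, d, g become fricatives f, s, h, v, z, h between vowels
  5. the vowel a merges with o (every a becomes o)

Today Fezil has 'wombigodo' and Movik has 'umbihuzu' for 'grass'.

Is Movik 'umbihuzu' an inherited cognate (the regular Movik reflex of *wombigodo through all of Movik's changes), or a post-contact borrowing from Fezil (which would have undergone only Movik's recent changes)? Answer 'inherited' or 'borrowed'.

inherited

If inherited, *wombigodo would pass through all of Movik's changes:
Movik: start from *wombigodo.
  rule 1 (vowel merger): wombigodo → wumbigudu
  rule 2 (glide loss): wumbigudu → umbigudu
  rule 3: no change — umbigudu
  rule 4 (intervocalic lenition): umbigudu → umbihuzu
  rule 5: no change — umbihuzu
  ⇒ Movik umbihuzu
If borrowed from Fezil 'wombigodo' after the early changes, it would undergo only the recent ones:
  rule 4 (intervocalic lenition): wombigodo → wombihozo
  rule 5 (vowel merger): no change (wombihozo)
  ⇒ as a loan: wombihozo
Movik 'umbihuzu' matches the inherited outcome exactly, so it is an inherited cognate, not a loan.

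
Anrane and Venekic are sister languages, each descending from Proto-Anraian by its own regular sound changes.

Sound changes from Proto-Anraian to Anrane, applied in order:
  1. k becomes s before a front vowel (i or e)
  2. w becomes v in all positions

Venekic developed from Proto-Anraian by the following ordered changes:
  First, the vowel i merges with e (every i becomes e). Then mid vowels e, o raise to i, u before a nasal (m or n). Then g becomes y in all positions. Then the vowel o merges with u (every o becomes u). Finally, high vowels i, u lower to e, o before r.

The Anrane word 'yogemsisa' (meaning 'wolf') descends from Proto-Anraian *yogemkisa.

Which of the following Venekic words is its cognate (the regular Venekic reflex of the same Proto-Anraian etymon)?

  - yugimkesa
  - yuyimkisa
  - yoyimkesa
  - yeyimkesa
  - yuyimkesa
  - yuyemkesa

Venekic: *yogemkisa
  yogemkisa → yogemkesa   [vowel merger]
  yogemkesa → yogimkesa   [pre-nasal raising]
  yogimkesa → yoyimkesa   [unconditioned shift]
  yoyimkesa → yuyimkesa   [vowel merger]
  yuyimkesa (rule 5 does not apply)
  giving Venekic yuyimkesa.
Among the options, 'yuyimkesa' alone shows every Venekic change applied in order.

yuyimkesa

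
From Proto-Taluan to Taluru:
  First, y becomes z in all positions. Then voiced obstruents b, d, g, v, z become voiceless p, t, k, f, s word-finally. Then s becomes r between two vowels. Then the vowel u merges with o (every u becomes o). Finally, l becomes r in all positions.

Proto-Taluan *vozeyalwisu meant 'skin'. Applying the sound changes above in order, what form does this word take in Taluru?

vozezarwiro

Taluru: start from *vozeyalwisu.
  rule 1 (unconditioned shift): vozeyalwisu → vozezalwisu
  rule 2: no change — vozezalwisu
  rule 3 (rhotacism): vozezalwisu → vozezalwiru
  rule 4 (vowel merger): vozezalwiru → vozezalwiro
  rule 5 (unconditioned shift): vozezalwiro → vozezarwiro
  ⇒ Taluru vozezarwiro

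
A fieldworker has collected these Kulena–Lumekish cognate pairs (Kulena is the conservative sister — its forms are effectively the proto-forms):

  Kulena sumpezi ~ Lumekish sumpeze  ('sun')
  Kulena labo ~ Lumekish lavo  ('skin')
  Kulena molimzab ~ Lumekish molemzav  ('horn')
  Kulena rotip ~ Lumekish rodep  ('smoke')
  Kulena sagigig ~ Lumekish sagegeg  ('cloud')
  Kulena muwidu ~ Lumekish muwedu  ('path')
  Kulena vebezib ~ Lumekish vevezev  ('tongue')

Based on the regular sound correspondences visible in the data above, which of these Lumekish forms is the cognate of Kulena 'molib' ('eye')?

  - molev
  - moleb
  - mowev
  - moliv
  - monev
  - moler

vebezib ~ vevezev — Kulena i corresponds to Lumekish e after a consonant, before a labial obstruent.
molimzab ~ molemzav, vebezib ~ vevezev — Kulena b corresponds to Lumekish v word-finally.
Applying these to Kulena 'molib':
  molib → moleb   (i→e after a consonant, before a labial obstruent)
  moleb → molev   (b→v word-finally)
So the Lumekish cognate is 'molev'.

molev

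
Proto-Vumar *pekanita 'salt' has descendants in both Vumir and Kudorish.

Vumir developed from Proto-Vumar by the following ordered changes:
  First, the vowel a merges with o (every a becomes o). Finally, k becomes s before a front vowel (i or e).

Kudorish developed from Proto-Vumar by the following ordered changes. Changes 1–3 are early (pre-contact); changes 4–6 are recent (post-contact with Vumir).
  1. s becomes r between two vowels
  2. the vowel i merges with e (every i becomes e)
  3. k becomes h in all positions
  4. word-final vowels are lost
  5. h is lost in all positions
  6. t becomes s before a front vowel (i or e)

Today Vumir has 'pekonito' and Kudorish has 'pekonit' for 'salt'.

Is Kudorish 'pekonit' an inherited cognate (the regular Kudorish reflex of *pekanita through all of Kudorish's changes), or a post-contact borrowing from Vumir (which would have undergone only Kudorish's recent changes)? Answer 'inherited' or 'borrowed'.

If inherited, *pekanita would pass through all of Kudorish's changes:
Kudorish: start from *pekanita.
  rule 1: no change — pekanita
  rule 2 (vowel merger): pekanita → pekaneta
  rule 3 (unconditioned shift): pekaneta → pehaneta
  rule 4 (apocope): pehaneta → pehanet
  rule 5 (h-loss): pehanet → peanet
  rule 6: no change — peanet
  ⇒ Kudorish peanet
If borrowed from Vumir 'pekonito' after the early changes, it would undergo only the recent ones:
  rule 4 (apocope): pekonito → pekonit
  rule 5 (h-loss): no change (pekonit)
  rule 6 (palatalisation): no change (pekonit)
  ⇒ as a loan: pekonit
Kudorish 'pekonit' matches the loan outcome 'pekonit', not the inherited 'peanet' — it skipped the early Kudorish changes, so it was borrowed from Vumir.

borrowed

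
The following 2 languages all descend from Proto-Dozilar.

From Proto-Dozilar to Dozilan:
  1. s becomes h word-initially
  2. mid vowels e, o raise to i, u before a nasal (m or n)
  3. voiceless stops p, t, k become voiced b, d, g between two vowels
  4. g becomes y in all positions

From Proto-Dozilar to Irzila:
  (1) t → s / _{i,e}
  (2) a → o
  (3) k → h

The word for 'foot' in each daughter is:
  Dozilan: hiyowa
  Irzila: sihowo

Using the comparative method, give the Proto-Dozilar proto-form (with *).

Position 1: Dozilan has h, Irzila has s. Taking the neighbouring segments as reconstructed: Dozilan h could go back to *s or *h; Irzila s could go back to *t or *s — the one source consistent with every daughter is *s.
Position 6: Dozilan has a, Irzila has o. Dozilan preserves a here (none of its changes turn any other segment into a), so the proto-segment is *a.
This points to *sikowa. Verify forward in each daughter:
Dozilan: start from *sikowa.
  rule 1 (debuccalisation): sikowa → hikowa
  rule 2: no change — hikowa
  rule 3 (intervocalic voicing): hikowa → higowa
  rule 4 (unconditioned shift): higowa → hiyowa
  ⇒ Dozilan hiyowa
Irzila: *sikowa
  sikowa (rule 1 does not apply)
  sikowa → sikowo   [vowel merger]
  sikowo → sihowo   [unconditioned shift]
  giving Irzila sihowo.
Only *sikowa yields all of Dozilan hiyowa, Irzila sihowo.

*sikowa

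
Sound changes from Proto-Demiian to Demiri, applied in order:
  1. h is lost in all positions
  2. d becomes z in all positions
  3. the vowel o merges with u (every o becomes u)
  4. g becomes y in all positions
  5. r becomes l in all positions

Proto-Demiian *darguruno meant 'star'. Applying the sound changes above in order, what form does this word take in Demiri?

zalyulunu

Demiri: *darguruno > zarguruno > zargurunu > zaryurunu > zalyulunu  (by unconditioned shift, vowel merger, unconditioned shift, unconditioned shift)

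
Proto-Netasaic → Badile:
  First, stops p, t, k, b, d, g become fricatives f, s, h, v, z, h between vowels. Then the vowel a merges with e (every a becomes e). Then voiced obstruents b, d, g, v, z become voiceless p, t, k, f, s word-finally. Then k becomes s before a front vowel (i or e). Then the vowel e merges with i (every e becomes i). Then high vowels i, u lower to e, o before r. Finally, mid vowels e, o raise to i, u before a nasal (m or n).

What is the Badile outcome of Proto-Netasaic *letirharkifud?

liserhersifut

Badile: start from *letirharkifud.
  rule 1 (intervocalic lenition): letirharkifud → lesirharkifud
  rule 2 (vowel merger): lesirharkifud → lesirherkifud
  rule 3 (final devoicing): lesirherkifud → lesirherkifut
  rule 4 (palatalisation): lesirherkifut → lesirhersifut
  rule 5 (vowel merger): lesirhersifut → lisirhirsifut
  rule 6 (pre-rhotic lowering): lisirhirsifut → liserhersifut
  rule 7: no change — liserhersifut
  ⇒ Badile liserhersifut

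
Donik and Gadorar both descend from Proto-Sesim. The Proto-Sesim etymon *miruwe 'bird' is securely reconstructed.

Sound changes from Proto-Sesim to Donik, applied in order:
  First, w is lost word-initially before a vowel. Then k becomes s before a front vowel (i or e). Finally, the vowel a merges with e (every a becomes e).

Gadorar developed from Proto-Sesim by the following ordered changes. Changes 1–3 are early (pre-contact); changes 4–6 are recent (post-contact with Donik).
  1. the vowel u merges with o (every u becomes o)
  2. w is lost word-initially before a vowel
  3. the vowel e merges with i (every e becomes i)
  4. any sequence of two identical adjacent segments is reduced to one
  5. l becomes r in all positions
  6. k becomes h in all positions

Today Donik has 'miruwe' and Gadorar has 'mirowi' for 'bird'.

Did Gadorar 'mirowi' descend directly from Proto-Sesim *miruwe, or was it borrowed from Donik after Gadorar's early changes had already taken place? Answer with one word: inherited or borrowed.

If inherited, *miruwe would pass through all of Gadorar's changes:
Gadorar: *miruwe
  miruwe → mirowe   [vowel merger]
  mirowe (rule 2 does not apply)
  mirowe → mirowi   [vowel merger]
  mirowi (rule 4 does not apply)
  mirowi (rule 5 does not apply)
  mirowi (rule 6 does not apply)
  giving Gadorar mirowi.
If borrowed from Donik 'miruwe' after the early changes, it would undergo only the recent ones:
  rule 4 (degemination): no change (miruwe)
  rule 5 (unconditioned shift): no change (miruwe)
  rule 6 (unconditioned shift): no change (miruwe)
  ⇒ as a loan: miruwe
Gadorar 'mirowi' matches the inherited outcome exactly, so it is an inherited cognate, not a loan.

inherited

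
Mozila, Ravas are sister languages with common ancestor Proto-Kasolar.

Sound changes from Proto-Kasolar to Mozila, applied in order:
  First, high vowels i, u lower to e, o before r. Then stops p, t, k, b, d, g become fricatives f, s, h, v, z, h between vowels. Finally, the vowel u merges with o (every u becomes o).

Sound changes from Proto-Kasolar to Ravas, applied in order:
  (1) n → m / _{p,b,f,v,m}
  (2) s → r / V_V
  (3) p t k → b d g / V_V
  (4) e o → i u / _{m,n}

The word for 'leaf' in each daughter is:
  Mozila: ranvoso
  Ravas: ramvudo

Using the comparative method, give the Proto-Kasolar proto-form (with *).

Position 5: Mozila has o, Ravas has u. Taking the neighbouring segments as reconstructed: Mozila o could go back to *o or *u; Ravas u can only go back to *u — the one source consistent with every daughter is *u.
Position 6: Mozila has s, Ravas has d. Taking the neighbouring segments as reconstructed: Mozila s could go back to *t or *s; Ravas d could go back to *t or *d — the one source consistent with every daughter is *t.
Position 3: Mozila has n, Ravas has m. Mozila preserves n here (none of its changes turn any other segment into n), so the proto-segment is *n.
Continuing position by position gives *ranvuto; check it forward:
Mozila: start from *ranvuto.
  rule 1: no change — ranvuto
  rule 2 (intervocalic lenition): ranvuto → ranvuso
  rule 3 (vowel merger): ranvuso → ranvoso
  ⇒ Mozila ranvoso
Ravas: start from *ranvuto.
  rule 1 (nasal place assimilation): ranvuto → ramvuto
  rule 2: no change — ramvuto
  rule 3 (intervocalic voicing): ramvuto → ramvudo
  rule 4: no change — ramvudo
  ⇒ Ravas ramvudo
Only *ranvuto yields all of Mozila ranvoso, Ravas ramvudo.

*ranvuto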